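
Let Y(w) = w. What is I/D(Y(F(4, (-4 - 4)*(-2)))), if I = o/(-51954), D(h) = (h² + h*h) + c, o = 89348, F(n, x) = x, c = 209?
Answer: -6382/2675631 ≈ -0.0023852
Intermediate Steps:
D(h) = 209 + 2*h² (D(h) = (h² + h*h) + 209 = (h² + h²) + 209 = 2*h² + 209 = 209 + 2*h²)
I = -6382/3711 (I = 89348/(-51954) = 89348*(-1/51954) = -6382/3711 ≈ -1.7198)
I/D(Y(F(4, (-4 - 4)*(-2)))) = -6382/(3711*(209 + 2*((-4 - 4)*(-2))²)) = -6382/(3711*(209 + 2*(-8*(-2))²)) = -6382/(3711*(209 + 2*16²)) = -6382/(3711*(209 + 2*256)) = -6382/(3711*(209 + 512)) = -6382/3711/721 = -6382/3711*1/721 = -6382/2675631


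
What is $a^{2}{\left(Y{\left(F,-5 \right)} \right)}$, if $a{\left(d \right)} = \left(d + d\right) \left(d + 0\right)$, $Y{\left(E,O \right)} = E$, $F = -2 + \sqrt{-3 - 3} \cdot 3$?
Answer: $6544 + 4800 i \sqrt{6} \approx 6544.0 + 11758.0 i$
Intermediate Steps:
$F = -2 + 3 i \sqrt{6}$ ($F = -2 + \sqrt{-6} \cdot 3 = -2 + i \sqrt{6} \cdot 3 = -2 + 3 i \sqrt{6} \approx -2.0 + 7.3485 i$)
$a{\left(d \right)} = 2 d^{2}$ ($a{\left(d \right)} = 2 d d = 2 d^{2}$)
$a^{2}{\left(Y{\left(F,-5 \right)} \right)} = \left(2 \left(-2 + 3 i \sqrt{6}\right)^{2}\right)^{2} = 4 \left(-2 + 3 i \sqrt{6}\right)^{4}$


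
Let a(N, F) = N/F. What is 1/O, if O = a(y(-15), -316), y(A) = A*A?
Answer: -316/225 ≈ -1.4044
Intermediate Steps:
y(A) = A**2
O = -225/316 (O = (-15)**2/(-316) = 225*(-1/316) = -225/316 ≈ -0.71203)
1/O = 1/(-225/316) = -316/225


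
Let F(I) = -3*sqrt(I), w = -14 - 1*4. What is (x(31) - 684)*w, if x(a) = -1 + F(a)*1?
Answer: 12330 + 54*sqrt(31) ≈ 12631.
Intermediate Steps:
w = -18 (w = -14 - 4 = -18)
x(a) = -1 - 3*sqrt(a) (x(a) = -1 - 3*sqrt(a)*1 = -1 - 3*sqrt(a))
(x(31) - 684)*w = ((-1 - 3*sqrt(31)) - 684)*(-18) = (-685 - 3*sqrt(31))*(-18) = 12330 + 54*sqrt(31)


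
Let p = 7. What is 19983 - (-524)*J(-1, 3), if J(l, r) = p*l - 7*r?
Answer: 5311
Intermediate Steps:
J(l, r) = -7*r + 7*l (J(l, r) = 7*l - 7*r = -7*r + 7*l)
19983 - (-524)*J(-1, 3) = 19983 - (-524)*(-7*3 + 7*(-1)) = 19983 - (-524)*(-21 - 7) = 19983 - (-524)*(-28) = 19983 - 1*14672 = 19983 - 14672 = 5311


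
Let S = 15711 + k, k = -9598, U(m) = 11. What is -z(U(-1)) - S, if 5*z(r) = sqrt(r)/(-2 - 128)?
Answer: -6113 + sqrt(11)/650 ≈ -6113.0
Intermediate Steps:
z(r) = -sqrt(r)/650 (z(r) = (sqrt(r)/(-2 - 128))/5 = (sqrt(r)/(-130))/5 = (-sqrt(r)/130)/5 = -sqrt(r)/650)
S = 6113 (S = 15711 - 9598 = 6113)
-z(U(-1)) - S = -(-1)*sqrt(11)/650 - 1*6113 = sqrt(11)/650 - 6113 = -6113 + sqrt(11)/650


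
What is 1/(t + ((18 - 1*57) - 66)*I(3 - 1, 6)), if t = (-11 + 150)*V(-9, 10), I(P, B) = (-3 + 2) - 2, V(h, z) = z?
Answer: 1/1705 ≈ 0.00058651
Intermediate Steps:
I(P, B) = -3 (I(P, B) = -1 - 2 = -3)
t = 1390 (t = (-11 + 150)*10 = 139*10 = 1390)
1/(t + ((18 - 1*57) - 66)*I(3 - 1, 6)) = 1/(1390 + ((18 - 1*57) - 66)*(-3)) = 1/(1390 + ((18 - 57) - 66)*(-3)) = 1/(1390 + (-39 - 66)*(-3)) = 1/(1390 - 105*(-3)) = 1/(1390 + 315) = 1/1705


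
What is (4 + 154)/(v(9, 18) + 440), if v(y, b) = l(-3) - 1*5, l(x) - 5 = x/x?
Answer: 158/441 ≈ 0.35828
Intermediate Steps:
l(x) = 6 (l(x) = 5 + x/x = 5 + 1 = 6)
v(y, b) = 1 (v(y, b) = 6 - 1*5 = 6 - 5 = 1)
(4 + 154)/(v(9, 18) + 440) = (4 + 154)/(1 + 440) = 158/441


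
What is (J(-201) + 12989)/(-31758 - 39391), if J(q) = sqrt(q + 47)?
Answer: -12989/71149 - I*sqrt(154)/71149 ≈ -0.18256 - 0.00017442*I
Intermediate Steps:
J(q) = sqrt(47 + q)
(J(-201) + 12989)/(-31758 - 39391) = (sqrt(47 - 201) + 12989)/(-31758 - 39391) = (sqrt(-154) + 12989)/(-71149) = (I*sqrt(154) + 12989)*(-1/71149) = (12989 + I*sqrt(154))*(-1/71149) = -12989/71149 - I*sqrt(154)/71149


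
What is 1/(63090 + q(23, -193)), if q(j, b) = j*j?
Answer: 1/63619 ≈ 1.5719e-5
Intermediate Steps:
q(j, b) = j**2
1/(63090 + q(23, -193)) = 1/(63090 + 23**2) = 1/(63090 + 529) = 1/63619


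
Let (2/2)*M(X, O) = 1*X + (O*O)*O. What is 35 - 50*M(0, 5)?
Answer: -6215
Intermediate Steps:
M(X, O) = X + O³ (M(X, O) = 1*X + (O*O)*O = X + O²*O = X + O³)
35 - 50*M(0, 5) = 35 - 50*(0 + 5³) = 35 - 50*(0 + 125) = 35 - 50*125 = 35 - 6250 = -6215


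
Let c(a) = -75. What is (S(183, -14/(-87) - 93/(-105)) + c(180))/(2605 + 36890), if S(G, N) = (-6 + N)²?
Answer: -467904986/366198627375 ≈ -0.0012777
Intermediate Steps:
(S(183, -14/(-87) - 93/(-105)) + c(180))/(2605 + 36890) = ((-6 + (-14/(-87) - 93/(-105)))² - 75)/(2605 + 36890) = ((-6 + (-14*(-1/87) - 93*(-1/105)))² - 75)/39495 = ((-6 + (14/87 + 31/35))² - 75)*(1/39495) = ((-6 + 3187/3045)² - 75)*(1/39495) = ((-15083/3045)² - 75)*(1/39495) = (227496889/9272025 - 75)*(1/39495) = -467904986/9272025*1/39495 = -467904986/366198627375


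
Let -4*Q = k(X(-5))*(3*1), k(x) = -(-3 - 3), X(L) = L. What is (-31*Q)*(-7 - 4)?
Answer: -3069/2 ≈ -1534.5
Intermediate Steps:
k(x) = 6 (k(x) = -1*(-6) = 6)
Q = -9/2 (Q = -3*3*1/2 = -3*3/2 = -1/4*18 = -9/2 ≈ -4.5000)
(-31*Q)*(-7 - 4) = (-31*(-9/2))*(-7 - 4) = (279/2)*(-11) = -3069/2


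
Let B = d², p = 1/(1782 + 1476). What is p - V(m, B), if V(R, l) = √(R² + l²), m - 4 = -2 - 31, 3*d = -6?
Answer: 1/3258 - √857 ≈ -29.274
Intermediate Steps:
d = -2 (d = (⅓)*(-6) = -2)
p = 1/3258 ≈ 0.00030694
m = -29 (m = 4 + (-2 - 31) = 4 - 33 = -29)
B = 4 (B = (-2)² = 4)
p - V(m, B) = 1/3258 - √((-29)² + 4²) = 1/3258 - √(841 + 16) = 1/3258 - √857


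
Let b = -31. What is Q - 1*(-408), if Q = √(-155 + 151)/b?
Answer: 408 - 2*I/31 ≈ 408.0 - 0.064516*I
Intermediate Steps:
Q = -2*I/31 (Q = √(-155 + 151)/(-31) = √(-4)*(-1/31) = (2*I)*(-1/31) = -2*I/31 ≈ -0.064516*I)
Q - 1*(-408) = -2*I/31 - 1*(-408) = -2*I/31 + 408 = 408 - 2*I/31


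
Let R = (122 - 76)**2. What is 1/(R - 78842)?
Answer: -1/76726 ≈ -1.3033e-5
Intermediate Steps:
R = 2116 (R = 46**2 = 2116)
1/(R - 78842) = 1/(2116 - 78842) = 1/(-76726) = -1/76726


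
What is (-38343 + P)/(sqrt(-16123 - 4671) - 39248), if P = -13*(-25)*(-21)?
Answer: 886376832/770213149 + 22584*I*sqrt(20794)/770213149 ≈ 1.1508 + 0.0042282*I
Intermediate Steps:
P = -6825 (P = 325*(-21) = -6825)
(-38343 + P)/(sqrt(-16123 - 4671) - 39248) = (-38343 - 6825)/(sqrt(-16123 - 4671) - 39248) = -45168/(sqrt(-20794) - 39248) = -45168/(I*sqrt(20794) - 39248) = -45168/(-39248 + I*sqrt(20794))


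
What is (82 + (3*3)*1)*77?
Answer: 7007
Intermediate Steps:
(82 + (3*3)*1)*77 = (82 + 9*1)*77 = (82 + 9)*77 = 91*77 = 7007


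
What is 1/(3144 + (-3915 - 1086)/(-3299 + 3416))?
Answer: 39/120949 ≈ 0.00032245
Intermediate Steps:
1/(3144 + (-3915 - 1086)/(-3299 + 3416)) = 1/(3144 - 5001/117) = 1/(3144 - 5001*1/117) = 1/(3144 - 1667/39) = 1/(120949/39) = 39/120949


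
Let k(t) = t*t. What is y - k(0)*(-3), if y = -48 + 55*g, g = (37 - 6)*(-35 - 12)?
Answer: -80183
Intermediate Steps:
k(t) = t²
g = -1457 (g = 31*(-47) = -1457)
y = -80183 (y = -48 + 55*(-1457) = -48 - 80135 = -80183)
y - k(0)*(-3) = -80183 - 0²*(-3) = -80183 - 0*(-3) = -80183 - 0 = -80183 - 1*0 = -80183 + 0 = -80183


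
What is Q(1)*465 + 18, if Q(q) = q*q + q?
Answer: 948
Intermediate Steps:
Q(q) = q + q**2 (Q(q) = q**2 + q = q + q**2)
Q(1)*465 + 18 = (1*(1 + 1))*465 + 18 = (1*2)*465 + 18 = 2*465 + 18 = 930 + 18 = 948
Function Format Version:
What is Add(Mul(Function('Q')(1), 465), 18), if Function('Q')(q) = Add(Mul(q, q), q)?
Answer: 948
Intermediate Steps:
Function('Q')(q) = Add(q, Pow(q, 2)) (Function('Q')(q) = Add(Pow(q, 2), q) = Add(q, Pow(q, 2)))
Add(Mul(Function('Q')(1), 465), 18) = Add(Mul(Mul(1, Add(1, 1)), 465), 18) = Add(Mul(Mul(1, 2), 465), 18) = Add(Mul(2, 465), 18) = Add(930, 18) = 948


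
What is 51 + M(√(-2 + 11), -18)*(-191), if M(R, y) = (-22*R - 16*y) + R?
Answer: -42924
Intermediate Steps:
M(R, y) = -21*R - 16*y
51 + M(√(-2 + 11), -18)*(-191) = 51 + (-21*√(-2 + 11) - 16*(-18))*(-191) = 51 + (-21*√9 + 288)*(-191) = 51 + (-21*3 + 288)*(-191) = 51 + (-63 + 288)*(-191) = 51 + 225*(-191) = 51 - 42975 = -42924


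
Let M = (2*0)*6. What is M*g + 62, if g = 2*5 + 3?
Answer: 62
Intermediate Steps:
g = 13 (g = 10 + 3 = 13)
M = 0 (M = 0*6 = 0)
M*g + 62 = 0*13 + 62 = 0 + 62 = 62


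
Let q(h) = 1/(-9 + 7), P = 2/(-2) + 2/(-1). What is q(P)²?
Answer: ¼ ≈ 0.25000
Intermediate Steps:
P = -3 (P = 2*(-½) + 2*(-1) = -1 - 2 = -3)
q(h) = -½ (q(h) = 1/(-2) = -½)
q(P)² = (-½)² = ¼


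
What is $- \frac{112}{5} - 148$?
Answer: $- \frac{852}{5} \approx -170.4$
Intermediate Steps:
$- \frac{112}{5} - 148 = - \frac{852}{5}$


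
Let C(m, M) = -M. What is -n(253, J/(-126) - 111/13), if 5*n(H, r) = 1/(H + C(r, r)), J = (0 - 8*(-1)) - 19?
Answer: -1638/2141285 ≈ -0.00076496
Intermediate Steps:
J = -11 (J = (0 + 8) - 19 = 8 - 19 = -11)
n(H, r) = 1/(5*(H - r))
-n(253, J/(-126) - 111/13) = -1/(5*(253 - (-11/(-126) - 111/13))) = -1/(5*(253 - (-11*(-1/126) - 111*1/13))) = -1/(5*(253 - (11/126 - 111/13))) = -1/(5*(253 - 1*(-13843/1638))) = -1/(5*(253 + 13843/1638)) = -1/(5*428257/1638) = -1638/(5*428257) = -1*1638/2141285 = -1638/2141285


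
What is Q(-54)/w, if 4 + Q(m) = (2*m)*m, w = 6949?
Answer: 5828/6949 ≈ 0.83868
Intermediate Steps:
Q(m) = -4 + 2*m² (Q(m) = -4 + (2*m)*m = -4 + 2*m²)
Q(-54)/w = (-4 + 2*(-54)²)/6949 = (-4 + 2*2916)*(1/6949) = (-4 + 5832)*(1/6949) = 5828*(1/6949) = 5828/6949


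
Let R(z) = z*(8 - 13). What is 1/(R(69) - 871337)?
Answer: -1/871682 ≈ -1.1472e-6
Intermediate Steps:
R(z) = -5*z (R(z) = z*(-5) = -5*z)
1/(R(69) - 871337) = 1/(-5*69 - 871337) = 1/(-345 - 871337) = 1/(-871682) = -1/871682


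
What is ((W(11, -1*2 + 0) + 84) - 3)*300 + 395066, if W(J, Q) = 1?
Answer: 419666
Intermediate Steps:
((W(11, -1*2 + 0) + 84) - 3)*300 + 395066 = ((1 + 84) - 3)*300 + 395066 = (85 - 3)*300 + 395066 = 82*300 + 395066 = 24600 + 395066 = 419666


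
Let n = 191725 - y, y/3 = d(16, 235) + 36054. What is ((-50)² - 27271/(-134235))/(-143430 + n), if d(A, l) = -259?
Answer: -335614771/7931946150 ≈ -0.042312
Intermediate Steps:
y = 107385 (y = 3*(-259 + 36054) = 3*35795 = 107385)
n = 84340 (n = 191725 - 1*107385 = 191725 - 107385 = 84340)
((-50)² - 27271/(-134235))/(-143430 + n) = ((-50)² - 27271/(-134235))/(-143430 + 84340) = (2500 - 27271*(-1/134235))/(-59090) = (2500 + 27271/134235)*(-1/59090) = (335614771/134235)*(-1/59090) = -335614771/7931946150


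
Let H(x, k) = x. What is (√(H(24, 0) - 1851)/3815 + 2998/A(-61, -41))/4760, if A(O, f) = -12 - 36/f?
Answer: -61459/1085280 + 3*I*√203/18159400 ≈ -0.05663 + 2.3538e-6*I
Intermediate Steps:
A(O, f) = -12 - 36/f
(√(H(24, 0) - 1851)/3815 + 2998/A(-61, -41))/4760 = (√(24 - 1851)/3815 + 2998/(-12 - 36/(-41)))/4760 = (√(-1827)*(1/3815) + 2998/(-12 - 36*(-1/41)))*(1/4760) = ((3*I*√203)*(1/3815) + 2998/(-12 + 36/41))*(1/4760) = (3*I*√203/3815 + 2998/(-456/41))*(1/4760) = (3*I*√203/3815 + 2998*(-41/456))*(1/4760) = (3*I*√203/3815 - 61459/228)*(1/4760) = (-61459/228 + 3*I*√203/3815)*(1/4760) = -61459/1085280 + 3*I*√203/18159400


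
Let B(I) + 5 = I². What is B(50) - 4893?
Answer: -2398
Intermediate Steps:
B(I) = -5 + I²
B(50) - 4893 = (-5 + 50²) - 4893 = (-5 + 2500) - 4893 = 2495 - 4893 = -2398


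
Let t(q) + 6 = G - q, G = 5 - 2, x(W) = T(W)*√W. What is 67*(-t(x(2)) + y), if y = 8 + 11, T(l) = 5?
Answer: 1474 + 335*√2 ≈ 1947.8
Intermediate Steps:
x(W) = 5*√W
G = 3
y = 19
t(q) = -3 - q (t(q) = -6 + (3 - q) = -3 - q)
67*(-t(x(2)) + y) = 67*(-(-3 - 5*√2) + 19) = 67*((3 + 5*√2) + 19) = 67*(22 + 5*√2) = 1474 + 335*√2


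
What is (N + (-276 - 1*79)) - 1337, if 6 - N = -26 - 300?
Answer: -1360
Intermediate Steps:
N = 332 (N = 6 - (-26 - 300) = 6 - 1*(-326) = 6 + 326 = 332)
(N + (-276 - 1*79)) - 1337 = (332 + (-276 - 1*79)) - 1337 = (332 + (-276 - 79)) - 1337 = (332 - 355) - 1337 = -23 - 1337 = -1360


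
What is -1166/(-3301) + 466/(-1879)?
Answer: 652648/6202579 ≈ 0.10522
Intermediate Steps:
-1166/(-3301) + 466/(-1879) = -1166*(-1/3301) + 466*(-1/1879) = 1166/3301 - 466/1879 = 652648/6202579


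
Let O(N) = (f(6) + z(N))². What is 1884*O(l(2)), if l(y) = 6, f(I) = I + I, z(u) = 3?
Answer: 423900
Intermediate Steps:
f(I) = 2*I
O(N) = 225 (O(N) = (2*6 + 3)² = (12 + 3)² = 15² = 225)
1884*O(l(2)) = 1884*225 = 423900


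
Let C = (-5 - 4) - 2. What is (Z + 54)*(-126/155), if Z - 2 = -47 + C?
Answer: 252/155 ≈ 1.6258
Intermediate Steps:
C = -11 (C = -9 - 2 = -11)
Z = -56 (Z = 2 + (-47 - 11) = 2 - 58 = -56)
(Z + 54)*(-126/155) = (-56 + 54)*(-126/155) = -(-252)/155 = -2*(-126/155) = 252/155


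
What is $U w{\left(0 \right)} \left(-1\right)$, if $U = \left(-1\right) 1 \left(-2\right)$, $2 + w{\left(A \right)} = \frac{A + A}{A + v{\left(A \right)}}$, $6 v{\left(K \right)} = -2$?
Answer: $4$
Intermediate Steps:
$v{\left(K \right)} = - \frac{1}{3}$ ($v{\left(K \right)} = \frac{1}{6} \left(-2\right) = - \frac{1}{3}$)
$w{\left(A \right)} = -2 + \frac{2 A}{- \frac{1}{3} + A}$ ($w{\left(A \right)} = -2 + \frac{A + A}{A - \frac{1}{3}} = -2 + \frac{2 A}{- \frac{1}{3} + A}$)
$U = 2$ ($U = \left(-1\right) \left(-2\right) = 2$)
$U w{\left(0 \right)} \left(-1\right) = 2 \frac{2}{-1 + 3 \cdot 0} \left(-1\right) = 2 \frac{2}{-1 + 0} \left(-1\right) = 2 \frac{2}{-1} \left(-1\right) = 2 \cdot 2 \left(-1\right) \left(-1\right) = 2 \left(-2\right) \left(-1\right) = \left(-4\right) \left(-1\right) = 4$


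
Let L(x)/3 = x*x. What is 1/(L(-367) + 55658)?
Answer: 1/459725 ≈ 2.1752e-6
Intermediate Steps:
L(x) = 3*x**2 (L(x) = 3*(x*x) = 3*x**2)
1/(L(-367) + 55658) = 1/(3*(-367)**2 + 55658) = 1/(3*134689 + 55658) = 1/(404067 + 55658) = 1/459725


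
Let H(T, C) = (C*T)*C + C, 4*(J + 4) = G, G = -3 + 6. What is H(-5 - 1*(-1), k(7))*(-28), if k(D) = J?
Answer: 1274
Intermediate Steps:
G = 3
J = -13/4 (J = -4 + (1/4)*3 = -4 + 3/4 = -13/4 ≈ -3.2500)
k(D) = -13/4
H(T, C) = C + T*C**2 (H(T, C) = T*C**2 + C = C + T*C**2)
H(-5 - 1*(-1), k(7))*(-28) = -13*(1 - 13*(-5 - 1*(-1))/4)/4*(-28) = -13*(1 - 13*(-5 + 1)/4)/4*(-28) = -13*(1 - 13/4*(-4))/4*(-28) = -13*(1 + 13)/4*(-28) = -13/4*14*(-28) = -91/2*(-28) = 1274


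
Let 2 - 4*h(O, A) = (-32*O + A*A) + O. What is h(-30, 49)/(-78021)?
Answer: 3329/312084 ≈ 0.010667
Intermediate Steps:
h(O, A) = ½ - A²/4 + 31*O/4 (h(O, A) = ½ - ((-32*O + A*A) + O)/4 = ½ - ((-32*O + A²) + O)/4 = ½ - ((A² - 32*O) + O)/4 = ½ - (A² - 31*O)/4 = ½ + (-A²/4 + 31*O/4) = ½ - A²/4 + 31*O/4)
h(-30, 49)/(-78021) = (½ - ¼*49² + (31/4)*(-30))/(-78021) = (½ - ¼*2401 - 465/2)*(-1/78021) = (½ - 2401/4 - 465/2)*(-1/78021) = -3329/4*(-1/78021) = 3329/312084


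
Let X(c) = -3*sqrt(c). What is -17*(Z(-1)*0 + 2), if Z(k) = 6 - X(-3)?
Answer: -34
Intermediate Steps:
Z(k) = 6 + 3*I*sqrt(3) (Z(k) = 6 - (-3)*sqrt(-3) = 6 - (-3)*I*sqrt(3) = 6 + 3*I*sqrt(3))
-17*(Z(-1)*0 + 2) = -17*((6 + 3*I*sqrt(3))*0 + 2) = -17*(0 + 2) = -17*2 = -34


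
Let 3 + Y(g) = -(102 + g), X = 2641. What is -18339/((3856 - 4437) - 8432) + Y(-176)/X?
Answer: 49073222/23803333 ≈ 2.0616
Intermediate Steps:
Y(g) = -105 - g (Y(g) = -3 - (102 + g) = -3 + (-102 - g) = -105 - g)
-18339/((3856 - 4437) - 8432) + Y(-176)/X = -18339/((3856 - 4437) - 8432) + (-105 - 1*(-176))/2641 = -18339/(-581 - 8432) + (-105 + 176)*(1/2641) = -18339/(-9013) + 71*(1/2641) = -18339*(-1/9013) + 71/2641 = 18339/9013 + 71/2641 = 49073222/23803333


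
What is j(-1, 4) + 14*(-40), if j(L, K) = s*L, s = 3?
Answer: -563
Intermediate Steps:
j(L, K) = 3*L
j(-1, 4) + 14*(-40) = 3*(-1) + 14*(-40) = -3 - 560 = -563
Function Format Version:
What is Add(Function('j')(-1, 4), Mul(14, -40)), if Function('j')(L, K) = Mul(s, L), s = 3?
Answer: -563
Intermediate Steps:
Function('j')(L, K) = Mul(3, L)
Add(Function('j')(-1, 4), Mul(14, -40)) = Add(Mul(3, -1), Mul(14, -40)) = Add(-3, -560) = -563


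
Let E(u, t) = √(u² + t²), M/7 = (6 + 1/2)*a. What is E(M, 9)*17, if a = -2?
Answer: 17*√8362 ≈ 1554.5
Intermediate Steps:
M = -91 (M = 7*((6 + 1/2)*(-2)) = 7*((6 + ½)*(-2)) = 7*((13/2)*(-2)) = 7*(-13) = -91)
E(u, t) = √(t² + u²)
E(M, 9)*17 = √(9² + (-91)²)*17 = √(81 + 8281)*17 = √8362*17 = 17*√8362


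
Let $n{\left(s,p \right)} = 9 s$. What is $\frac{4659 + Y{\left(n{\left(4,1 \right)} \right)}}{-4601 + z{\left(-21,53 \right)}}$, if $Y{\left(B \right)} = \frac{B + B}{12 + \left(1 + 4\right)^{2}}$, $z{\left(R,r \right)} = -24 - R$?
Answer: $- \frac{172455}{170348} \approx -1.0124$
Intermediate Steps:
$Y{\left(B \right)} = \frac{2 B}{37}$ ($Y{\left(B \right)} = \frac{2 B}{12 + 5^{2}} = \frac{2 B}{12 + 25} = \frac{2 B}{37}$)
$\frac{4659 + Y{\left(n{\left(4,1 \right)} \right)}}{-4601 + z{\left(-21,53 \right)}} = \frac{4659 + \frac{2 \cdot 9 \cdot 4}{37}}{-4601 - 3} = \frac{4659 + \frac{2}{37} \cdot 36}{-4601 + \left(-24 + 21\right)} = \frac{4659 + \frac{72}{37}}{-4601 - 3} = \frac{172455}{37 \left(-4604\right)} = \frac{172455}{37} \left(- \frac{1}{4604}\right) = - \frac{172455}{170348}$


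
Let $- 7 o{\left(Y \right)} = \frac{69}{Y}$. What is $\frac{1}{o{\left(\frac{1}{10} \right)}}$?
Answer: $- \frac{7}{690} \approx -0.010145$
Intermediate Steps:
$o{\left(Y \right)} = - \frac{69}{7 Y}$ ($o{\left(Y \right)} = - \frac{69 \frac{1}{Y}}{7} = - \frac{69}{7 Y}$)
$\frac{1}{o{\left(\frac{1}{10} \right)}} = \frac{1}{\left(- \frac{69}{7}\right) \frac{1}{\frac{1}{10}}} = \frac{1}{\left(- \frac{69}{7}\right) 10} = \frac{1}{- \frac{690}{7}} = - \frac{7}{690}$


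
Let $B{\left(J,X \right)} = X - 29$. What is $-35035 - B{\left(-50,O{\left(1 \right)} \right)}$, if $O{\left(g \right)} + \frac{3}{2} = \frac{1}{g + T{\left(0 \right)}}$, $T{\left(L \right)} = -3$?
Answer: $-35004$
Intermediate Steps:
$O{\left(g \right)} = - \frac{3}{2} + \frac{1}{-3 + g}$ ($O{\left(g \right)} = - \frac{3}{2} + \frac{1}{g - 3} = - \frac{3}{2} + \frac{1}{-3 + g}$)
$B{\left(J,X \right)} = -29 + X$
$-35035 - B{\left(-50,O{\left(1 \right)} \right)} = -35035 - \left(-29 + \frac{11 - 3}{2 \left(-3 + 1\right)}\right) = -35035 - \left(-29 + \frac{11 - 3}{2 \left(-2\right)}\right) = -35035 - \left(-29 + \frac{1}{2} \left(- \frac{1}{2}\right) 8\right) = -35035 - \left(-29 - 2\right) = -35035 - -31 = -35035 + 31 = -35004$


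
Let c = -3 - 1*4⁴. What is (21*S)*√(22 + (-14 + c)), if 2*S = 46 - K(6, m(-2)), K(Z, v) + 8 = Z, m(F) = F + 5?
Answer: 504*I*√251 ≈ 7984.9*I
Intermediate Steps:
c = -259 (c = -3 - 1*256 = -3 - 256 = -259)
m(F) = 5 + F
K(Z, v) = -8 + Z
S = 24 (S = (46 - (-8 + 6))/2 = (46 - 1*(-2))/2 = (46 + 2)/2 = (½)*48 = 24)
(21*S)*√(22 + (-14 + c)) = (21*24)*√(22 + (-14 - 259)) = 504*√(22 - 273) = 504*√(-251) = 504*(I*√251) = 504*I*√251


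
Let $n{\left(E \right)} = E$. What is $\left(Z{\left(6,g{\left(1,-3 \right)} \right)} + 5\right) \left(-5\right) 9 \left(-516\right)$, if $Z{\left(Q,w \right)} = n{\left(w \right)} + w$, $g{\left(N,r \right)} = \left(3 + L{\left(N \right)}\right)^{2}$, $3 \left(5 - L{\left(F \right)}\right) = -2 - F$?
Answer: $3877740$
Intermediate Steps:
$L{\left(F \right)} = \frac{17}{3} + \frac{F}{3}$ ($L{\left(F \right)} = 5 - \frac{-2 - F}{3} = 5 + \left(\frac{2}{3} + \frac{F}{3}\right) = \frac{17}{3} + \frac{F}{3}$)
$g{\left(N,r \right)} = \left(\frac{26}{3} + \frac{N}{3}\right)^{2}$ ($g{\left(N,r \right)} = \left(3 + \left(\frac{17}{3} + \frac{N}{3}\right)\right)^{2} = \left(\frac{26}{3} + \frac{N}{3}\right)^{2}$)
$Z{\left(Q,w \right)} = 2 w$ ($Z{\left(Q,w \right)} = w + w = 2 w$)
$\left(Z{\left(6,g{\left(1,-3 \right)} \right)} + 5\right) \left(-5\right) 9 \left(-516\right) = \left(2 \frac{\left(26 + 1\right)^{2}}{9} + 5\right) \left(-5\right) 9 \left(-516\right) = \left(2 \frac{27^{2}}{9} + 5\right) \left(-5\right) 9 \left(-516\right) = \left(2 \cdot \frac{1}{9} \cdot 729 + 5\right) \left(-5\right) 9 \left(-516\right) = \left(2 \cdot 81 + 5\right) \left(-5\right) 9 \left(-516\right) = \left(162 + 5\right) \left(-5\right) 9 \left(-516\right) = 167 \left(-5\right) 9 \left(-516\right) = \left(-835\right) 9 \left(-516\right) = \left(-7515\right) \left(-516\right) = 3877740$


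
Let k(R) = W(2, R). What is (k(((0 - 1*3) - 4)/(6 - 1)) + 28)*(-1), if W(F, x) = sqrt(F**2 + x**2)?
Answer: -28 - sqrt(149)/5 ≈ -30.441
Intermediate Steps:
k(R) = sqrt(4 + R**2) (k(R) = sqrt(2**2 + R**2) = sqrt(4 + R**2))
(k(((0 - 1*3) - 4)/(6 - 1)) + 28)*(-1) = (sqrt(4 + (((0 - 1*3) - 4)/(6 - 1))**2) + 28)*(-1) = (sqrt(4 + (((0 - 3) - 4)/5)**2) + 28)*(-1) = (sqrt(4 + ((-3 - 4)*(1/5))**2) + 28)*(-1) = (sqrt(4 + (-7*1/5)**2) + 28)*(-1) = (sqrt(4 + (-7/5)**2) + 28)*(-1) = (sqrt(4 + 49/25) + 28)*(-1) = (sqrt(149/25) + 28)*(-1) = (sqrt(149)/5 + 28)*(-1) = (28 + sqrt(149)/5)*(-1) = -28 - sqrt(149)/5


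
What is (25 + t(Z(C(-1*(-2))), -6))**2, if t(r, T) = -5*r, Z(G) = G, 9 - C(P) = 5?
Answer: 25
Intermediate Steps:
C(P) = 4 (C(P) = 9 - 1*5 = 9 - 5 = 4)
(25 + t(Z(C(-1*(-2))), -6))**2 = (25 - 5*4)**2 = (25 - 20)**2 = 5**2 = 25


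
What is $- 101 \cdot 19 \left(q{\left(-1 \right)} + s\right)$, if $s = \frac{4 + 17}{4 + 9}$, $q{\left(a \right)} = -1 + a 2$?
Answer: $\frac{34542}{13} \approx 2657.1$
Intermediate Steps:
$q{\left(a \right)} = -1 + 2 a$
$s = \frac{21}{13} \approx 1.6154$
$- 101 \cdot 19 \left(q{\left(-1 \right)} + s\right) = - 101 \cdot 19 \left(\left(-1 + 2 \left(-1\right)\right) + \frac{21}{13}\right) = - 101 \cdot 19 \left(\left(-1 - 2\right) + \frac{21}{13}\right) = - 101 \cdot 19 \left(-3 + \frac{21}{13}\right) = - 101 \cdot 19 \left(- \frac{18}{13}\right) = - \frac{101 \left(-342\right)}{13} = \left(-1\right) \left(- \frac{34542}{13}\right) = \frac{34542}{13}$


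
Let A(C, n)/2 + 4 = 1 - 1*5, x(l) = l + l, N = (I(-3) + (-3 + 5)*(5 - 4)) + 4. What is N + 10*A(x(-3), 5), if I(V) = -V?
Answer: -151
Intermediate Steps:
N = 9 (N = (-1*(-3) + (-3 + 5)*(5 - 4)) + 4 = (3 + 2*1) + 4 = (3 + 2) + 4 = 5 + 4 = 9)
x(l) = 2*l
A(C, n) = -16 (A(C, n) = -8 + 2*(1 - 1*5) = -8 + 2*(1 - 5) = -8 + 2*(-4) = -8 - 8 = -16)
N + 10*A(x(-3), 5) = 9 + 10*(-16) = 9 - 160 = -151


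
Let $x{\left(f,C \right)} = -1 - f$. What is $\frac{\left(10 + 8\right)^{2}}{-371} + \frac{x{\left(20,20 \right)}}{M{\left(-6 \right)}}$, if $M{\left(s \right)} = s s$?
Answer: $- \frac{6485}{4452} \approx -1.4566$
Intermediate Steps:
$M{\left(s \right)} = s^{2}$
$\frac{\left(10 + 8\right)^{2}}{-371} + \frac{x{\left(20,20 \right)}}{M{\left(-6 \right)}} = \frac{\left(10 + 8\right)^{2}}{-371} + \frac{-1 - 20}{\left(-6\right)^{2}} = 18^{2} \left(- \frac{1}{371}\right) + \frac{-1 - 20}{36} = 324 \left(- \frac{1}{371}\right) - \frac{7}{12} = - \frac{324}{371} - \frac{7}{12} = - \frac{6485}{4452}$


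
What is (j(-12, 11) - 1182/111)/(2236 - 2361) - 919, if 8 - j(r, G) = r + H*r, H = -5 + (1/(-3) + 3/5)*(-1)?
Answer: -21241913/23125 ≈ -918.57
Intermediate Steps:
H = -79/15 (H = -5 + (1*(-⅓) + 3*(⅕))*(-1) = -5 + (-⅓ + ⅗)*(-1) = -5 + (4/15)*(-1) = -5 - 4/15 = -79/15 ≈ -5.2667)
j(r, G) = 8 + 64*r/15 (j(r, G) = 8 - (r - 79*r/15) = 8 - (-64)*r/15 = 8 + 64*r/15)
(j(-12, 11) - 1182/111)/(2236 - 2361) - 919 = ((8 + (64/15)*(-12)) - 1182/111)/(2236 - 2361) - 919 = ((8 - 256/5) - 1182*1/111)/(-125) - 919 = (-216/5 - 394/37)*(-1/125) - 919 = -9962/185*(-1/125) - 919 = 9962/23125 - 919 = -21241913/23125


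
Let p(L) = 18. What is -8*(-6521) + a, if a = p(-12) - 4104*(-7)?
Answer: 80914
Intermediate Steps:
a = 28746 (a = 18 - 4104*(-7) = 18 - 342*(-84) = 18 + 28728 = 28746)
-8*(-6521) + a = -8*(-6521) + 28746 = 52168 + 28746 = 80914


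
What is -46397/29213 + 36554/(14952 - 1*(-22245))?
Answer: -657977207/1086635961 ≈ -0.60552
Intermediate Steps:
-46397/29213 + 36554/(14952 - 1*(-22245)) = -46397*1/29213 + 36554/(14952 + 22245) = -46397/29213 + 36554/37197 = -657977207/1086635961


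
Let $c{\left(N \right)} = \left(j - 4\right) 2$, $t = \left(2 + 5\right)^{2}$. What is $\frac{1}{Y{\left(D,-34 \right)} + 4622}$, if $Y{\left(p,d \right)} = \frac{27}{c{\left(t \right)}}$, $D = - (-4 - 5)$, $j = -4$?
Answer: $\frac{16}{73925} \approx 0.00021644$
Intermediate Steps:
$t = 49$ ($t = 7^{2} = 49$)
$D = 9$ ($D = \left(-1\right) \left(-9\right) = 9$)
$c{\left(N \right)} = -16$ ($c{\left(N \right)} = \left(-4 - 4\right) 2 = \left(-8\right) 2 = -16$)
$Y{\left(p,d \right)} = - \frac{27}{16}$ ($Y{\left(p,d \right)} = \frac{27}{-16} = 27 \left(- \frac{1}{16}\right) = - \frac{27}{16}$)
$\frac{1}{Y{\left(D,-34 \right)} + 4622} = \frac{1}{- \frac{27}{16} + 4622} = \frac{1}{\frac{73925}{16}} = \frac{16}{73925}$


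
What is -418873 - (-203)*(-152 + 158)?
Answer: -417655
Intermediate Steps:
-418873 - (-203)*(-152 + 158) = -418873 - (-203)*6 = -418873 - 1*(-1218) = -418873 + 1218 = -417655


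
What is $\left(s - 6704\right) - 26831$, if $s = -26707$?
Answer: $-60242$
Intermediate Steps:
$\left(s - 6704\right) - 26831 = \left(-26707 - 6704\right) - 26831 = -33411 - 26831 = -60242$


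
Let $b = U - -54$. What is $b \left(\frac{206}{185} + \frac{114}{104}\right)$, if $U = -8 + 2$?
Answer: $\frac{255084}{2405} \approx 106.06$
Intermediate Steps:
$U = -6$
$b = 48$ ($b = -6 - -54 = -6 + 54 = 48$)
$b \left(\frac{206}{185} + \frac{114}{104}\right) = 48 \left(\frac{206}{185} + \frac{114}{104}\right) = 48 \left(206 \cdot \frac{1}{185} + 114 \cdot \frac{1}{104}\right) = 48 \left(\frac{206}{185} + \frac{57}{52}\right) = 48 \cdot \frac{21257}{9620} = \frac{255084}{2405}$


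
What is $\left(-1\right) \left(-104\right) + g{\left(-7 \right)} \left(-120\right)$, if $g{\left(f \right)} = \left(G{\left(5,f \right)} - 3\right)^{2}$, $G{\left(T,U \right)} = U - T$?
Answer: $-26896$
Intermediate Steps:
$g{\left(f \right)} = \left(-8 + f\right)^{2}$ ($g{\left(f \right)} = \left(\left(f - 5\right) - 3\right)^{2} = \left(\left(-5 + f\right) - 3\right)^{2} = \left(-8 + f\right)^{2}$)
$\left(-1\right) \left(-104\right) + g{\left(-7 \right)} \left(-120\right) = \left(-1\right) \left(-104\right) + \left(-8 - 7\right)^{2} \left(-120\right) = 104 + \left(-15\right)^{2} \left(-120\right) = 104 + 225 \left(-120\right) = 104 - 27000 = -26896$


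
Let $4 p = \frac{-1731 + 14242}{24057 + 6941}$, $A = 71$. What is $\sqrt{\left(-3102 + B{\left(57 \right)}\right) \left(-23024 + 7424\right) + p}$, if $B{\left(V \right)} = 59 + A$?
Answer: $\frac{\sqrt{178197145782427178}}{61996} \approx 6809.1$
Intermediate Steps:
$p = \frac{12511}{123992}$ ($p = \frac{\left(-1731 + 14242\right) \frac{1}{24057 + 6941}}{4} = \frac{12511 \cdot \frac{1}{30998}}{4} = \frac{1}{4} \cdot \frac{12511}{30998} = \frac{12511}{123992} \approx 0.1009$)
$B{\left(V \right)} = 130$ ($B{\left(V \right)} = 59 + 71 = 130$)
$\sqrt{\left(-3102 + B{\left(57 \right)}\right) \left(-23024 + 7424\right) + p} = \sqrt{\left(-3102 + 130\right) \left(-23024 + 7424\right) + \frac{12511}{123992}} = \sqrt{\left(-2972\right) \left(-15600\right) + \frac{12511}{123992}} = \sqrt{46363200 + \frac{12511}{123992}} = \sqrt{\frac{5748665906911}{123992}} = \frac{\sqrt{178197145782427178}}{61996}$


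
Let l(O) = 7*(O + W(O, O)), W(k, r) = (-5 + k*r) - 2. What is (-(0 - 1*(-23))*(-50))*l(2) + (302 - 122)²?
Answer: 24350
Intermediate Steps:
W(k, r) = -7 + k*r
l(O) = -49 + 7*O + 7*O² (l(O) = 7*(O + (-7 + O*O)) = 7*(O + (-7 + O²)) = 7*(-7 + O + O²) = -49 + 7*O + 7*O²)
(-(0 - 1*(-23))*(-50))*l(2) + (302 - 122)² = (-(0 - 1*(-23))*(-50))*(-49 + 7*2 + 7*2²) + (302 - 122)² = (-(0 + 23)*(-50))*(-49 + 14 + 7*4) + 180² = (-1*23*(-50))*(-49 + 14 + 28) + 32400 = -23*(-50)*(-7) + 32400 = 1150*(-7) + 32400 = -8050 + 32400 = 24350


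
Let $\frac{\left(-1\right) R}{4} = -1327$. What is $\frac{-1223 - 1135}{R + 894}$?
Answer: $- \frac{1179}{3101} \approx -0.3802$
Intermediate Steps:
$R = 5308$ ($R = \left(-4\right) \left(-1327\right) = 5308$)
$\frac{-1223 - 1135}{R + 894} = \frac{-1223 - 1135}{5308 + 894} = - \frac{2358}{6202} = \left(-2358\right) \frac{1}{6202} = - \frac{1179}{3101}$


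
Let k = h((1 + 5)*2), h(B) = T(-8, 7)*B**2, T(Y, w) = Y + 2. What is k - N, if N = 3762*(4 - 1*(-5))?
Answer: -34722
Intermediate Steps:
T(Y, w) = 2 + Y
N = 33858 (N = 3762*(4 + 5) = 3762*9 = 33858)
h(B) = -6*B**2 (h(B) = (2 - 8)*B**2 = -6*B**2)
k = -864 (k = -6*4*(1 + 5)**2 = -6*(6*2)**2 = -6*12**2 = -6*144 = -864)
k - N = -864 - 1*33858 = -864 - 33858 = -34722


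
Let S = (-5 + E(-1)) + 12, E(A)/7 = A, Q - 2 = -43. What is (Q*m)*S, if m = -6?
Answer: 0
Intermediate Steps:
Q = -41 (Q = 2 - 43 = -41)
E(A) = 7*A
S = 0 (S = (-5 + 7*(-1)) + 12 = (-5 - 7) + 12 = -12 + 12 = 0)
(Q*m)*S = -41*(-6)*0 = 246*0 = 0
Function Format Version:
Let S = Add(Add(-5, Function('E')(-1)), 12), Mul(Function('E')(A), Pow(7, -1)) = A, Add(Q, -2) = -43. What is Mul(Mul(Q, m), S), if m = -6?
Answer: 0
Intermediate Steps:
Q = -41 (Q = Add(2, -43) = -41)
Function('E')(A) = Mul(7, A)
S = 0 (S = Add(Add(-5, Mul(7, -1)), 12) = Add(Add(-5, -7), 12) = Add(-12, 12) = 0)
Mul(Mul(Q, m), S) = Mul(Mul(-41, -6), 0) = Mul(246, 0) = 0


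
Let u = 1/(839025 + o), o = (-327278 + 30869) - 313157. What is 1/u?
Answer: 229459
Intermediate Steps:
o = -609566 (o = -296409 - 313157 = -609566)
u = 1/229459 (u = 1/(839025 - 609566) = 1/229459 ≈ 4.3581e-6)
1/u = 1/(1/229459) = 229459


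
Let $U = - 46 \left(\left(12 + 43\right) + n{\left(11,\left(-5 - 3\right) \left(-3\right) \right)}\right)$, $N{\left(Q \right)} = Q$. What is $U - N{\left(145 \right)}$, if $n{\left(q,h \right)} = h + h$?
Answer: $-4883$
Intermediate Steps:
$n{\left(q,h \right)} = 2 h$
$U = -4738$ ($U = - 46 \left(\left(12 + 43\right) + 2 \left(-5 - 3\right) \left(-3\right)\right) = - 46 \left(55 + 2 \left(\left(-8\right) \left(-3\right)\right)\right) = - 46 \left(55 + 2 \cdot 24\right) = - 46 \left(55 + 48\right) = \left(-46\right) 103 = -4738$)
$U - N{\left(145 \right)} = -4738 - 145 = -4883$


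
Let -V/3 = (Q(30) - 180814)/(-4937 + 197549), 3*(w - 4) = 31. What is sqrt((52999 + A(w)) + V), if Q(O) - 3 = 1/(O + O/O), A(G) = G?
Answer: sqrt(118134913891908585)/1492743 ≈ 230.25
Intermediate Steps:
w = 43/3 (w = 4 + (1/3)*31 = 4 + 31/3 = 43/3 ≈ 14.333)
Q(O) = 3 + 1/(1 + O) (Q(O) = 3 + 1/(O + O/O) = 3 + 1/(O + 1) = 3 + 1/(1 + O))
V = 1401285/497581 (V = -3*((4 + 3*30)/(1 + 30) - 180814)/(-4937 + 197549) = -3*((4 + 90)/31 - 180814)/192612 = -3*((1/31)*94 - 180814)/192612 = -3*(94/31 - 180814)/192612 = -(-16815420)/(31*192612) = -3*(-467095/497581) = 1401285/497581 ≈ 2.8162)
sqrt((52999 + A(w)) + V) = sqrt((52999 + 43/3) + 1401285/497581) = sqrt(159040/3 + 1401285/497581) = sqrt(79139486095/1492743) = sqrt(118134913891908585)/1492743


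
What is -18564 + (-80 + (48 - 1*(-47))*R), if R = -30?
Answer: -21494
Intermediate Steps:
-18564 + (-80 + (48 - 1*(-47))*R) = -18564 + (-80 + (48 - 1*(-47))*(-30)) = -18564 + (-80 + (48 + 47)*(-30)) = -18564 + (-80 + 95*(-30)) = -18564 + (-80 - 2850) = -18564 - 2930 = -21494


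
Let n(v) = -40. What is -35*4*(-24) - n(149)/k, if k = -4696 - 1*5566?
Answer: 17240140/5131 ≈ 3360.0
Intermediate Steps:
k = -10262 (k = -4696 - 5566 = -10262)
-35*4*(-24) - n(149)/k = -35*4*(-24) - (-40)/(-10262) = -140*(-24) - (-40)*(-1)/10262 = 3360 - 1*20/5131 = 3360 - 20/5131 = 17240140/5131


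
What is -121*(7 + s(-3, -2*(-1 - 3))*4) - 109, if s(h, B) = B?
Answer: -4828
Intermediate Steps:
-121*(7 + s(-3, -2*(-1 - 3))*4) - 109 = -121*(7 - 2*(-1 - 3)*4) - 109 = -121*(7 - 2*(-4)*4) - 109 = -121*(7 + 8*4) - 109 = -121*(7 + 32) - 109 = -121*39 - 109 = -4719 - 109 = -4828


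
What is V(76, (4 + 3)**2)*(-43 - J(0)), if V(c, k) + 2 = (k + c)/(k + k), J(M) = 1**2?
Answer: 1562/49 ≈ 31.878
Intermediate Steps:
J(M) = 1
V(c, k) = -2 + (c + k)/(2*k) (V(c, k) = -2 + (k + c)/(k + k) = -2 + (c + k)/((2*k)) = -2 + (c + k)*(1/(2*k)) = -2 + (c + k)/(2*k))
V(76, (4 + 3)**2)*(-43 - J(0)) = ((76 - 3*(4 + 3)**2)/(2*((4 + 3)**2)))*(-43 - 1*1) = ((76 - 3*7**2)/(2*(7**2)))*(-43 - 1) = ((1/2)*(76 - 3*49)/49)*(-44) = ((1/2)*(1/49)*(76 - 147))*(-44) = ((1/2)*(1/49)*(-71))*(-44) = -71/98*(-44) = 1562/49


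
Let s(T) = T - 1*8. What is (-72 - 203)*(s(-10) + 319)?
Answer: -82775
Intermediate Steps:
s(T) = -8 + T (s(T) = T - 8 = -8 + T)
(-72 - 203)*(s(-10) + 319) = (-72 - 203)*((-8 - 10) + 319) = -275*(-18 + 319) = -275*301 = -82775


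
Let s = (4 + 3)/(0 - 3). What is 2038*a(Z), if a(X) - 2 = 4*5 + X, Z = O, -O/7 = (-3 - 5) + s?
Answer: 576754/3 ≈ 1.9225e+5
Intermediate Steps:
s = -7/3 (s = 7/(-3) = 7*(-1/3) = -7/3 ≈ -2.3333)
O = 217/3 (O = -7*((-3 - 5) - 7/3) = -7*(-8 - 7/3) = -7*(-31/3) = 217/3 ≈ 72.333)
Z = 217/3 ≈ 72.333
a(X) = 22 + X (a(X) = 2 + (4*5 + X) = 2 + (20 + X) = 22 + X)
2038*a(Z) = 2038*(22 + 217/3) = 2038*(283/3) = 576754/3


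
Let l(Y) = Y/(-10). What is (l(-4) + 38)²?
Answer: 36864/25 ≈ 1474.6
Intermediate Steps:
l(Y) = -Y/10 (l(Y) = Y*(-⅒) = -Y/10)
(l(-4) + 38)² = (-⅒*(-4) + 38)² = (⅖ + 38)² = (192/5)² = 36864/25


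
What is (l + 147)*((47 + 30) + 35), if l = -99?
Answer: 5376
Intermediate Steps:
(l + 147)*((47 + 30) + 35) = (-99 + 147)*((47 + 30) + 35) = 48*(77 + 35) = 48*112 = 5376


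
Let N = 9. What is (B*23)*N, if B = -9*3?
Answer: -5589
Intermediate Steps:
B = -27
(B*23)*N = -27*23*9 = -621*9 = -5589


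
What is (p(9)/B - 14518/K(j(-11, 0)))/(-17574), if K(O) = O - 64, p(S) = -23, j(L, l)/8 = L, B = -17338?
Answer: -62929145/11578524456 ≈ -0.0054350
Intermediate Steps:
j(L, l) = 8*L
K(O) = -64 + O
(p(9)/B - 14518/K(j(-11, 0)))/(-17574) = (-23/(-17338) - 14518/(-64 + 8*(-11)))/(-17574) = (-23*(-1/17338) - 14518/(-64 - 88))*(-1/17574) = (23/17338 - 14518/(-152))*(-1/17574) = (23/17338 - 14518*(-1/152))*(-1/17574) = (23/17338 + 7259/76)*(-1/17574) = (62929145/658844)*(-1/17574) = -62929145/11578524456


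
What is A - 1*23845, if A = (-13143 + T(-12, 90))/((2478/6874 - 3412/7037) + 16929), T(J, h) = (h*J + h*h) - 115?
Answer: -697382748304873/29246046200 ≈ -23845.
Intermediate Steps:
T(J, h) = -115 + h² + J*h (T(J, h) = (J*h + h²) - 115 = (h² + J*h) - 115 = -115 + h² + J*h)
A = -10776665873/29246046200 (A = (-13143 + (-115 + 90² - 12*90))/((2478/6874 - 3412/7037) + 16929) = (-13143 + (-115 + 8100 - 1080))/((2478*(1/6874) - 3412*1/7037) + 16929) = (-13143 + 6905)/((177/491 - 3412/7037) + 16929) = -6238/(-429743/3455167 + 16929) = -6238/58492092400/3455167 = -6238*3455167/58492092400 = -10776665873/29246046200 ≈ -0.36848)
A - 1*23845 = -10776665873/29246046200 - 1*23845 = -10776665873/29246046200 - 23845 = -697382748304873/29246046200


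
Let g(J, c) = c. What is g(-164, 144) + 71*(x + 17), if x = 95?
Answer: 8096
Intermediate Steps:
g(-164, 144) + 71*(x + 17) = 144 + 71*(95 + 17) = 144 + 71*112 = 144 + 7952 = 8096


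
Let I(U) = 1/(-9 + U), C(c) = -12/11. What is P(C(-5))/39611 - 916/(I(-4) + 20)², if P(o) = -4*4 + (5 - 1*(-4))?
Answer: -6132410811/2657145491 ≈ -2.3079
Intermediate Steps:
C(c) = -12/11 (C(c) = -12*1/11 = -12/11)
P(o) = -7 (P(o) = -16 + (5 + 4) = -16 + 9 = -7)
P(C(-5))/39611 - 916/(I(-4) + 20)² = -7/39611 - 916/(1/(-9 - 4) + 20)² = -7*1/39611 - 916/(1/(-13) + 20)² = -7/39611 - 916/(-1/13 + 20)² = -7/39611 - 916/((259/13)²) = -7/39611 - 916/67081/169 = -7/39611 - 916*169/67081 = -7/39611 - 154804/67081 = -6132410811/2657145491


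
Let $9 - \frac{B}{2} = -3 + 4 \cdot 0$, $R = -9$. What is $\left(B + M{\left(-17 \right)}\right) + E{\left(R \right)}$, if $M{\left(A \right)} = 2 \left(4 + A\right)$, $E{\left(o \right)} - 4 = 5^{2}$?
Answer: $27$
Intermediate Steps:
$E{\left(o \right)} = 29$ ($E{\left(o \right)} = 4 + 5^{2} = 4 + 25 = 29$)
$B = 24$ ($B = 18 - 2 \left(-3 + 4 \cdot 0\right) = 18 - 2 \left(-3 + 0\right) = 18 - -6 = 18 + 6 = 24$)
$M{\left(A \right)} = 8 + 2 A$
$\left(B + M{\left(-17 \right)}\right) + E{\left(R \right)} = \left(24 + \left(8 + 2 \left(-17\right)\right)\right) + 29 = \left(24 + \left(8 - 34\right)\right) + 29 = \left(24 - 26\right) + 29 = -2 + 29 = 27$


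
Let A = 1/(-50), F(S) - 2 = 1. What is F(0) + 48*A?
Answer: 51/25 ≈ 2.0400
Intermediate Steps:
F(S) = 3 (F(S) = 2 + 1 = 3)
A = -1/50 ≈ -0.020000
F(0) + 48*A = 3 + 48*(-1/50) = 3 - 24/25 = 51/25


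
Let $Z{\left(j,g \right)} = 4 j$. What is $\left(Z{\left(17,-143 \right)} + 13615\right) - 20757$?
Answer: $-7074$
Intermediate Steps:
$\left(Z{\left(17,-143 \right)} + 13615\right) - 20757 = \left(4 \cdot 17 + 13615\right) - 20757 = \left(68 + 13615\right) - 20757 = 13683 - 20757 = -7074$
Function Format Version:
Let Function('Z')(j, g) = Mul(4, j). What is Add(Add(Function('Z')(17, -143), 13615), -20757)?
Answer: -7074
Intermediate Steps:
Add(Add(Function('Z')(17, -143), 13615), -20757) = Add(Add(Mul(4, 17), 13615), -20757) = Add(Add(68, 13615), -20757) = Add(13683, -20757) = -7074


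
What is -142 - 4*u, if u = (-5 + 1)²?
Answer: -206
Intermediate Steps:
u = 16 (u = (-4)² = 16)
-142 - 4*u = -142 - 4*16 = -142 - 64 = -206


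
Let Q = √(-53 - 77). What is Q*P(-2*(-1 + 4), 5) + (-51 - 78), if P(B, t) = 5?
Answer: -129 + 5*I*√130 ≈ -129.0 + 57.009*I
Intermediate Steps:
Q = I*√130 (Q = √(-130) = I*√130 ≈ 11.402*I)
Q*P(-2*(-1 + 4), 5) + (-51 - 78) = (I*√130)*5 + (-51 - 78) = 5*I*√130 - 129 = -129 + 5*I*√130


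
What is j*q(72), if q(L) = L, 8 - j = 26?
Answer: -1296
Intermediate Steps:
j = -18 (j = 8 - 1*26 = 8 - 26 = -18)
j*q(72) = -18*72 = -1296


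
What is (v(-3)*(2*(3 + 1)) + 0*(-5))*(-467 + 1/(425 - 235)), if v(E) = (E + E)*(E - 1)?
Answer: -8517984/95 ≈ -89663.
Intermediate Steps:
v(E) = 2*E*(-1 + E) (v(E) = (2*E)*(-1 + E) = 2*E*(-1 + E))
(v(-3)*(2*(3 + 1)) + 0*(-5))*(-467 + 1/(425 - 235)) = ((2*(-3)*(-1 - 3))*(2*(3 + 1)) + 0*(-5))*(-467 + 1/(425 - 235)) = ((2*(-3)*(-4))*(2*4) + 0)*(-467 + 1/190) = (24*8 + 0)*(-467 + 1/190) = (192 + 0)*(-88729/190) = 192*(-88729/190) = -8517984/95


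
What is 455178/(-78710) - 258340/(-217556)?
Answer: -9836595446/2140479095 ≈ -4.5955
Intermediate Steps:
455178/(-78710) - 258340/(-217556) = 455178*(-1/78710) - 258340*(-1/217556) = -227589/39355 + 64585/54389 = -9836595446/2140479095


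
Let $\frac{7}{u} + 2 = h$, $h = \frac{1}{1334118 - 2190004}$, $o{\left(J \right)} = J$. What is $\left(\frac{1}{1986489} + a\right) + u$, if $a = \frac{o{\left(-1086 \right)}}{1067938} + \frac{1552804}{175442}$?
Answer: $\frac{13525355416682527798550}{2528199873922095295731} \approx 5.3498$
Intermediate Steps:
$a = \frac{414526967035}{46840294649}$ ($a = - \frac{1086}{1067938} + \frac{1552804}{175442} = \left(-1086\right) \frac{1}{1067938} + 1552804 \cdot \frac{1}{175442} = - \frac{543}{533969} + \frac{776402}{87721} = \frac{414526967035}{46840294649} \approx 8.8498$)
$h = - \frac{1}{855886}$ ($h = \frac{1}{-855886} = - \frac{1}{855886} \approx -1.1684 \cdot 10^{-6}$)
$u = - \frac{855886}{244539}$ ($u = \frac{7}{-2 - \frac{1}{855886}} = \frac{7}{- \frac{1711773}{855886}} = 7 \left(- \frac{855886}{1711773}\right) = - \frac{855886}{244539} \approx -3.5$)
$\left(\frac{1}{1986489} + a\right) + u = \left(\frac{1}{1986489} + \frac{414526967035}{46840294649}\right) - \frac{855886}{244539} = \frac{823453307058684764}{93047730076997361} - \frac{855886}{244539} = \frac{13525355416682527798550}{2528199873922095295731}$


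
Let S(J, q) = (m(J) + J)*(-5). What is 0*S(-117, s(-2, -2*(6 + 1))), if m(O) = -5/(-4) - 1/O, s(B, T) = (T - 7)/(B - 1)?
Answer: 0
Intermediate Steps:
s(B, T) = (-7 + T)/(-1 + B)
m(O) = 5/4 - 1/O (m(O) = -5*(-¼) - 1/O = 5/4 - 1/O)
S(J, q) = -25/4 - 5*J + 5/J (S(J, q) = ((5/4 - 1/J) + J)*(-5) = (5/4 + J - 1/J)*(-5) = -25/4 - 5*J + 5/J)
0*S(-117, s(-2, -2*(6 + 1))) = 0*(-25/4 - 5*(-117) + 5/(-117)) = 0*(-25/4 + 585 + 5*(-1/117)) = 0*(-25/4 + 585 - 5/117) = 0*(270835/468) = 0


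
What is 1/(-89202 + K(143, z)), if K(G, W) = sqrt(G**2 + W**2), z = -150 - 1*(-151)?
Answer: -44601/3978488177 - 5*sqrt(818)/7956976354 ≈ -1.1229e-5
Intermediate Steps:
z = 1 (z = -150 + 151 = 1)
1/(-89202 + K(143, z)) = 1/(-89202 + sqrt(143**2 + 1**2)) = 1/(-89202 + sqrt(20449 + 1)) = 1/(-89202 + sqrt(20450)) = 1/(-89202 + 5*sqrt(818))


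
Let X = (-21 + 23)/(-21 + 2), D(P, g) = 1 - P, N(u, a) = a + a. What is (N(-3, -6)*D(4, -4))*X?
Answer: -72/19 ≈ -3.7895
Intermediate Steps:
N(u, a) = 2*a
X = -2/19 (X = 2/(-19) = 2*(-1/19) = -2/19 ≈ -0.10526)
(N(-3, -6)*D(4, -4))*X = ((2*(-6))*(1 - 1*4))*(-2/19) = -12*(1 - 4)*(-2/19) = -12*(-3)*(-2/19) = 36*(-2/19) = -72/19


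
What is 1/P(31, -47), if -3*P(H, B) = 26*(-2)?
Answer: 3/52 ≈ 0.057692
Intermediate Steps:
P(H, B) = 52/3 (P(H, B) = -26*(-2)/3 = -⅓*(-52) = 52/3)
1/P(31, -47) = 1/(52/3) = 3/52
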